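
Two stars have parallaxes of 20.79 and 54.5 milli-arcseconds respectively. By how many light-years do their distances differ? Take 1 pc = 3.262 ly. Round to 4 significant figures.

d_A = 1/0.02079″ = 48.1 pc; d_B = 1/0.05450″ = 18.349 pc.
|d_B − d_A| = |18.349 − 48.1| = 29.751 pc = 29.751 × 3.262 ly = 97.048 ly.

97.05 ly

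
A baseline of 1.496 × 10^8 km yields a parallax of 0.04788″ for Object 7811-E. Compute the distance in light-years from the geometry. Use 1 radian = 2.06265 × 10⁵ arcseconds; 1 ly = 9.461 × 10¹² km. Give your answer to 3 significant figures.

68.1 ly

θ = 0.04788″ = 0.04788/206265 = 2.3213 × 10^-7 rad.
d = B/θ = (1.496 × 10^8) / (2.3213 × 10^-7) = 6.4447 × 10^14 km = (6.4447 × 10^14) / (9.461 × 10^12) ly = 68.119 ly.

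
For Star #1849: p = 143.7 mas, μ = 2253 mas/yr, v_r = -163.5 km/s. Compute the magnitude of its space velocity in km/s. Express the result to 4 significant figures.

179.6 km/s

d = 1/p = 1/0.1437″ = 6.9589 pc.
μ = 2253 mas/yr = 2.253 ″/yr.
v_t = 4.740 μ d = 4.740 × 2.253 × 6.9589 = 74.316 km/s.
v = √(v_r² + v_t²) = √((-163.5)² + 74.316²) = √32255.1 = 179.6 km/s.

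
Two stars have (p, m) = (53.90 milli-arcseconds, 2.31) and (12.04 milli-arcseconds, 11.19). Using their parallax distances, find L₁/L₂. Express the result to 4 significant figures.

L₁/L₂ = 177.9

d₁ = 1/p₁ = 1/0.05390″ = 18.553 pc; d₂ = 1/p₂ = 1/0.01204″ = 83.056 pc.
M₁ = m₁ − 5 log₁₀ d₁ + 5 = 2.31 − 6.3421 + 5 = 0.9679.
M₂ = 11.19 − 9.5969 + 5 = 6.5931.
L₁/L₂ = 10^(0.4(M₂ − M₁)) = 10^(0.4 × 5.6252) = 10^2.25008 = 177.86.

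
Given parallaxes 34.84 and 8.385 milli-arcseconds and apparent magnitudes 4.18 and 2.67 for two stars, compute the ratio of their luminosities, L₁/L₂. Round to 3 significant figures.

d₁ = 1/p₁ = 1/0.03484″ = 28.703 pc; d₂ = 1/p₂ = 1/0.008385″ = 119.26 pc.
M₁ = m₁ − 5 log₁₀ d₁ + 5 = 4.18 − 7.2896 + 5 = 1.8904.
M₂ = 2.67 − 10.3825 + 5 = -2.7125.
L₁/L₂ = 10^(0.4(M₂ − M₁)) = 10^(0.4 × (-4.6029)) = 10^(-1.84116) = 0.014416.

L₁/L₂ = 0.0144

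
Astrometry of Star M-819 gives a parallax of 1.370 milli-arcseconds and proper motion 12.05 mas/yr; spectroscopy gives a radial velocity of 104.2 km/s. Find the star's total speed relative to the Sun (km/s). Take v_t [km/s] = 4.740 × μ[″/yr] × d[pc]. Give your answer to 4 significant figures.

112.2 km/s

d = 1/p = 1/0.001370″ = 729.93 pc.
μ = 12.05 mas/yr = 0.01205 ″/yr.
v_t = 4.740 μ d = 4.740 × 0.01205 × 729.93 = 41.691 km/s.
v = √(v_r² + v_t²) = √(104.2² + 41.691²) = √12595.8 = 112.23 km/s.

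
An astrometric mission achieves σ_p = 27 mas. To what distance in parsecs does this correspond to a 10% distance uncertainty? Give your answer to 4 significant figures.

3.704 pc

σ_d/d = σ_p/p, so the condition is σ_p/p ≤ 0.10, i.e. p ≥ σ_p/0.10.
p_min = 27/0.10 = 270 mas = 0.27 arcsec.
d_max = 1/p_min = 1/0.27 = 3.7037 pc.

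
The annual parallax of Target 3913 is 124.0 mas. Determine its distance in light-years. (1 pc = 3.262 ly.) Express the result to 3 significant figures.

p = 124.0 mas = 0.1240 arcsec.
d = 1/p = 1/0.1240 = 8.0645 pc.
In light-years: 8.0645 × 3.262 = 26.306 ly.

26.3 light years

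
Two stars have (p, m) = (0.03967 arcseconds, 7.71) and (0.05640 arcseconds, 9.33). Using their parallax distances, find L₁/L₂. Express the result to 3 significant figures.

L₁/L₂ = 8.99

d₁ = 1/p₁ = 1/0.03967″ = 25.208 pc; d₂ = 1/p₂ = 1/0.05640″ = 17.73 pc.
M₁ = m₁ − 5 log₁₀ d₁ + 5 = 7.71 − 7.0077 + 5 = 5.7023.
M₂ = 9.33 − 6.2435 + 5 = 8.0865.
L₁/L₂ = 10^(0.4(M₂ − M₁)) = 10^(0.4 × 2.3842) = 10^0.95368 = 8.9884.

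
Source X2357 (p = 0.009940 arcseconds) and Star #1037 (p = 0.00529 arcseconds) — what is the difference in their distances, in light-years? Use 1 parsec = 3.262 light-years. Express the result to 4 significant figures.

d_A = 1/0.009940″ = 100.6 pc; d_B = 1/0.005290″ = 189.04 pc.
|d_B − d_A| = |189.04 − 100.6| = 88.44 pc = 88.44 × 3.262 ly = 288.49 ly.

288.5 ly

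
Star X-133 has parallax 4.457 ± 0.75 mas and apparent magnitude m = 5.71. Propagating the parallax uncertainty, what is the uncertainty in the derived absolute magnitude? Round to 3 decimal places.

σ_M = 0.365 mag

M = m − 5 log₁₀ d + 5 = m + 5 log₁₀ p + 5, so ∂M/∂p = 5/(p ln 10).
σ_M = (5/ln 10) · (σ_p/p) = 2.1715 × 0.75/4.457 = 2.1715 × 0.16827 = 0.3654.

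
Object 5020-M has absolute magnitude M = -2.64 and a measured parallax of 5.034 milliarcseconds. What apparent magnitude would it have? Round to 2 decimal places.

m = 3.85

d = 1/p = 1/0.005034″ = 198.65 pc.
m − M = 5 log₁₀ d − 5 = 5 log₁₀(198.65) − 5 = 11.4904 − 5 = 6.4904.
m = M + (m − M) = -2.64 + 6.4904 = 3.85.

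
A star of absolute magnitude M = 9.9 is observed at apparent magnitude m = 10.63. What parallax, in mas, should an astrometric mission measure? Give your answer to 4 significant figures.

71.45 mas

m − M = 10.63 − 9.9 = 0.73.
d = 10^((m−M)/5 + 1) = 10^1.146 = 13.996 pc.
p = 1/d = 1/13.996 = 0.071449 arcsec = 71.449 mas.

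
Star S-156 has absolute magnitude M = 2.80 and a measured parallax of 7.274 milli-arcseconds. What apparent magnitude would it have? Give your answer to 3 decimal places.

d = 1/p = 1/0.007274″ = 137.48 pc.
m − M = 5 log₁₀ d − 5 = 5 log₁₀(137.48) − 5 = 10.6912 − 5 = 5.6912.
m = M + (m − M) = 2.80 + 5.6912 = 8.491.

m = 8.491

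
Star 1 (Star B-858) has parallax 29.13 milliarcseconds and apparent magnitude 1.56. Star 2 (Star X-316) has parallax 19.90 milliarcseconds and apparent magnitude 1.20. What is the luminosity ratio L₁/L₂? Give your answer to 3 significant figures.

d₁ = 1/p₁ = 1/0.02913″ = 34.329 pc; d₂ = 1/p₂ = 1/0.01990″ = 50.251 pc.
M₁ = m₁ − 5 log₁₀ d₁ + 5 = 1.56 − 7.6783 + 5 = -1.1183.
M₂ = 1.20 − 8.5057 + 5 = -2.3057.
L₁/L₂ = 10^(0.4(M₂ − M₁)) = 10^(0.4 × (-1.1874)) = 10^(-0.47496) = 0.335.

L₁/L₂ = 0.335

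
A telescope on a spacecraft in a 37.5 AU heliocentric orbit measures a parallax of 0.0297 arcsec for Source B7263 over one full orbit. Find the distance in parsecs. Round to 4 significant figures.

With baseline B (in AU) and parallax p (in arcsec), d = B/p parsecs.
d = 37.5 / 0.0297 = 1262.6 pc.

1263 pc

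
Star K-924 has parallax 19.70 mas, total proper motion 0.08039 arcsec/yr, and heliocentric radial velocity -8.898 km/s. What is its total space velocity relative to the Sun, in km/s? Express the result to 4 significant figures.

d = 1/p = 1/0.01970″ = 50.761 pc.
v_t = 4.740 μ d = 4.740 × 0.08039 × 50.761 = 19.342 km/s.
v = √(v_r² + v_t²) = √((-8.898)² + 19.342²) = √453.287 = 21.291 km/s.

21.29 km/s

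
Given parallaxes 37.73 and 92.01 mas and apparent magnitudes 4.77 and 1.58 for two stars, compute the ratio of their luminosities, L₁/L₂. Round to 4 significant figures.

L₁/L₂ = 0.3150

d₁ = 1/p₁ = 1/0.03773″ = 26.504 pc; d₂ = 1/p₂ = 1/0.09201″ = 10.868 pc.
M₁ = m₁ − 5 log₁₀ d₁ + 5 = 4.77 − 7.1166 + 5 = 2.6534.
M₂ = 1.58 − 5.1807 + 5 = 1.3993.
L₁/L₂ = 10^(0.4(M₂ − M₁)) = 10^(0.4 × (-1.2541)) = 10^(-0.50164) = 0.31504.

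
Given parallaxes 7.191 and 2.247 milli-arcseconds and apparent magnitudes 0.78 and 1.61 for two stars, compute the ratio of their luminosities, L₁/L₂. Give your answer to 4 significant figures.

L₁/L₂ = 0.2097

d₁ = 1/p₁ = 1/0.007191″ = 139.06 pc; d₂ = 1/p₂ = 1/0.002247″ = 445.04 pc.
M₁ = m₁ − 5 log₁₀ d₁ + 5 = 0.78 − 10.7160 + 5 = -4.9360.
M₂ = 1.61 − 13.2420 + 5 = -6.6320.
L₁/L₂ = 10^(0.4(M₂ − M₁)) = 10^(0.4 × (-1.6960)) = 10^(-0.67840) = 0.2097.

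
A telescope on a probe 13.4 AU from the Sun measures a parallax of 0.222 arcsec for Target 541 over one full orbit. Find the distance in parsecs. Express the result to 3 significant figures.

60.4 pc

With baseline B (in AU) and parallax p (in arcsec), d = B/p parsecs.
d = 13.4 / 0.222 = 60.36 pc.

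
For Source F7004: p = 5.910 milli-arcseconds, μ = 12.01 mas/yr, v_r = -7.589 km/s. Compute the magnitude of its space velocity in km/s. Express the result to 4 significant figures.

12.26 km/s

d = 1/p = 1/0.005910″ = 169.2 pc.
μ = 12.01 mas/yr = 0.01201 ″/yr.
v_t = 4.740 μ d = 4.740 × 0.01201 × 169.2 = 9.6321 km/s.
v = √(v_r² + v_t²) = √((-7.589)² + 9.6321²) = √150.37 = 12.263 km/s.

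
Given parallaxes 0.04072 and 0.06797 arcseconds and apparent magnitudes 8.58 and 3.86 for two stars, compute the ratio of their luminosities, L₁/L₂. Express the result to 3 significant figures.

d₁ = 1/p₁ = 1/0.04072″ = 24.558 pc; d₂ = 1/p₂ = 1/0.06797″ = 14.712 pc.
M₁ = m₁ − 5 log₁₀ d₁ + 5 = 8.58 − 6.9510 + 5 = 6.6290.
M₂ = 3.86 − 5.8384 + 5 = 3.0216.
L₁/L₂ = 10^(0.4(M₂ − M₁)) = 10^(0.4 × (-3.6074)) = 10^(-1.44296) = 0.036061.

L₁/L₂ = 0.0361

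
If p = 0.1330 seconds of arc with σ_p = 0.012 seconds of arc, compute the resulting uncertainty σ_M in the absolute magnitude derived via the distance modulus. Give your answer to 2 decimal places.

σ_M = 0.20 mag

M = m − 5 log₁₀ d + 5 = m + 5 log₁₀ p + 5, so ∂M/∂p = 5/(p ln 10).
σ_M = (5/ln 10) · (σ_p/p) = 2.1715 × 0.012/0.1330 = 2.1715 × 0.090226 = 0.19593.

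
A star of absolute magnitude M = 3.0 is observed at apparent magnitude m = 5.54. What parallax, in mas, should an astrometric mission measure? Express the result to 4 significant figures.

m − M = 5.54 − 3.0 = 2.54.
d = 10^((m−M)/5 + 1) = 10^1.508 = 32.211 pc.
p = 1/d = 1/32.211 = 0.031045 arcsec = 31.045 mas.

31.05 mas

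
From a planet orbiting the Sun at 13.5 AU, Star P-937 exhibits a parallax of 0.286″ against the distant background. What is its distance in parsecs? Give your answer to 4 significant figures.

With baseline B (in AU) and parallax p (in arcsec), d = B/p parsecs.
d = 13.5 / 0.286 = 47.203 pc.

47.20 pc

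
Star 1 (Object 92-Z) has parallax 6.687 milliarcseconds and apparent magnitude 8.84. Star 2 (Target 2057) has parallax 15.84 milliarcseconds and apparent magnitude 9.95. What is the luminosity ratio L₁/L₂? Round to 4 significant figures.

L₁/L₂ = 15.60

d₁ = 1/p₁ = 1/0.006687″ = 149.54 pc; d₂ = 1/p₂ = 1/0.01584″ = 63.131 pc.
M₁ = m₁ − 5 log₁₀ d₁ + 5 = 8.84 − 10.8738 + 5 = 2.9662.
M₂ = 9.95 − 9.0012 + 5 = 5.9488.
L₁/L₂ = 10^(0.4(M₂ − M₁)) = 10^(0.4 × 2.9826) = 10^1.19304 = 15.597.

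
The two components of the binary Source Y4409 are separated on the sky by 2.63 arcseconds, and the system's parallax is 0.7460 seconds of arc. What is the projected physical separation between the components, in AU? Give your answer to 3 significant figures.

d = 1/p = 1/0.7460″ = 1.3405 pc.
At distance d (pc), an angle of θ arcsec spans θ·d AU: s = 2.63 × 1.3405 = 3.5255 AU.

3.53 AU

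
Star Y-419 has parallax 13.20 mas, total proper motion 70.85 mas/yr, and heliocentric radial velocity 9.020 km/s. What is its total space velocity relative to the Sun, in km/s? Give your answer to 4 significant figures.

26.99 km/s

d = 1/p = 1/0.01320″ = 75.758 pc.
μ = 70.85 mas/yr = 0.07085 ″/yr.
v_t = 4.740 μ d = 4.740 × 0.07085 × 75.758 = 25.442 km/s.
v = √(v_r² + v_t²) = √(9.020² + 25.442²) = √728.656 = 26.994 km/s.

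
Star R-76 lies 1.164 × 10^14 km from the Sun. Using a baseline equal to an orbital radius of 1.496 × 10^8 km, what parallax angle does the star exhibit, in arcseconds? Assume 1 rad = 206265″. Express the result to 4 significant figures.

0.2651 arcsec

θ ≈ B/d = (1.496 × 10^8) / (1.164 × 10^14) = 1.2852 × 10^-6 rad.
In arcseconds: 1.2852 × 10^-6 × 206265 = 0.26509″.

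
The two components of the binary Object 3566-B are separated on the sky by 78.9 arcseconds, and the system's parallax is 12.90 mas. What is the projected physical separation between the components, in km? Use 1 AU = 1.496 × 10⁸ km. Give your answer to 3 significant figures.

9.15 × 10^11 km

d = 1/p = 1/0.01290″ = 77.519 pc.
At distance d (pc), an angle of θ arcsec spans θ·d AU: s = 78.9 × 77.519 = 6116.2 AU.
= 6116.2 × 1.496 × 10⁸ km = 9.1498 × 10^11 km.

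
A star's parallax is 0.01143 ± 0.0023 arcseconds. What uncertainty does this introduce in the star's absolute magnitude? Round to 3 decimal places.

M = m − 5 log₁₀ d + 5 = m + 5 log₁₀ p + 5, so ∂M/∂p = 5/(p ln 10).
σ_M = (5/ln 10) · (σ_p/p) = 2.1715 × 0.0023/0.01143 = 2.1715 × 0.20122 = 0.43695.

σ_M = 0.437 mag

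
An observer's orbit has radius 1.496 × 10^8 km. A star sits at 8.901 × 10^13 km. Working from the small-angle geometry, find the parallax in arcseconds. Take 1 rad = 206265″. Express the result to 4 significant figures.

θ ≈ B/d = (1.496 × 10^8) / (8.901 × 10^13) = 1.6807 × 10^-6 rad.
In arcseconds: 1.6807 × 10^-6 × 206265 = 0.34667″.

0.3467 arcsec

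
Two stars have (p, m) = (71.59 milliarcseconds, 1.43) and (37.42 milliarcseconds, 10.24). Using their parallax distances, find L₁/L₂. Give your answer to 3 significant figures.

d₁ = 1/p₁ = 1/0.07159″ = 13.968 pc; d₂ = 1/p₂ = 1/0.03742″ = 26.724 pc.
M₁ = m₁ − 5 log₁₀ d₁ + 5 = 1.43 − 5.7257 + 5 = 0.7043.
M₂ = 10.24 − 7.1345 + 5 = 8.1055.
L₁/L₂ = 10^(0.4(M₂ − M₁)) = 10^(0.4 × 7.4012) = 10^2.96048 = 913.02.

L₁/L₂ = 913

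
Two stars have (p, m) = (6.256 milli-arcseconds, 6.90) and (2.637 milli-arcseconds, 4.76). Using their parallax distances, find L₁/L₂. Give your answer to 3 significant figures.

L₁/L₂ = 0.0248

d₁ = 1/p₁ = 1/0.006256″ = 159.85 pc; d₂ = 1/p₂ = 1/0.002637″ = 379.22 pc.
M₁ = m₁ − 5 log₁₀ d₁ + 5 = 6.90 − 11.0186 + 5 = 0.8814.
M₂ = 4.76 − 12.8945 + 5 = -3.1345.
L₁/L₂ = 10^(0.4(M₂ − M₁)) = 10^(0.4 × (-4.0159)) = 10^(-1.60636) = 0.024754.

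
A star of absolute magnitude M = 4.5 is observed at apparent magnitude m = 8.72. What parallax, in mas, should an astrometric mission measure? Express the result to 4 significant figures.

14.32 mas

m − M = 8.72 − 4.5 = 4.22.
d = 10^((m−M)/5 + 1) = 10^1.844 = 69.823 pc.
p = 1/d = 1/69.823 = 0.014322 arcsec = 14.322 mas.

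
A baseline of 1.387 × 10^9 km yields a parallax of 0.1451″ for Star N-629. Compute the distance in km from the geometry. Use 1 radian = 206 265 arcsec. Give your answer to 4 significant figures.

1.972 × 10^15 km

θ = 0.1451″ = 0.1451/206265 = 7.0346 × 10^-7 rad.
d = B/θ = (1.387 × 10^9) / (7.0346 × 10^-7) = 1.9717 × 10^15 km.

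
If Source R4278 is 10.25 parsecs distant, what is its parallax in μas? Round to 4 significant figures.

p = 1/d = 1/10.25 = 0.097561 arcsec.
= 0.097561 × 10⁶ = 97561 μas.

97560 μas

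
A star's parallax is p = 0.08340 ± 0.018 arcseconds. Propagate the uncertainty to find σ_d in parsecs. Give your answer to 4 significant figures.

d = 1/p, so σ_d = σ_p / p².
σ_d = 0.0180 / (0.08340)² = 0.0180 / 0.0069556 = 2.5878 pc.

2.588 pc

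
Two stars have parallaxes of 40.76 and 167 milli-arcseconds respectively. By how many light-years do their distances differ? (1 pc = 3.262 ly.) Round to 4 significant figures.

d_A = 1/0.04076″ = 24.534 pc; d_B = 1/0.1670″ = 5.988 pc.
|d_B − d_A| = |5.988 − 24.534| = 18.546 pc = 18.546 × 3.262 ly = 60.497 ly.

60.50 ly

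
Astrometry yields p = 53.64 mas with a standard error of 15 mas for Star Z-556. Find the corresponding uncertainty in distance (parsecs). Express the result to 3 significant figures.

d = 1/p, so σ_d = σ_p / p².
σ_d = 0.0150 / (0.05364)² = 0.0150 / 0.0028772 = 5.2134 pc.

5.21 pc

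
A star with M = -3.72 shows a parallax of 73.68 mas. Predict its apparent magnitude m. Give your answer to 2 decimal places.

m = -3.06

d = 1/p = 1/0.07368″ = 13.572 pc.
m − M = 5 log₁₀ d − 5 = 5 log₁₀(13.572) − 5 = 5.6632 − 5 = 0.6632.
m = M + (m − M) = -3.72 + 0.6632 = -3.06.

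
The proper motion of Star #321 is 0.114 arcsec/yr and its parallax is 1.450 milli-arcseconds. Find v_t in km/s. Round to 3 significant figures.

373 km/s

d = 1/p = 1/0.001450″ = 689.66 pc.
v_t = 4.74 × μ × d = 4.74 × 0.114 × 689.66 = 372.66 km/s.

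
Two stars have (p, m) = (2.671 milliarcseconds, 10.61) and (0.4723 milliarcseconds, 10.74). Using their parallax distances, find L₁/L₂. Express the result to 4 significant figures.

L₁/L₂ = 0.03524

d₁ = 1/p₁ = 1/0.002671″ = 374.39 pc; d₂ = 1/p₂ = 1/0.0004723″ = 2117.3 pc.
M₁ = m₁ − 5 log₁₀ d₁ + 5 = 10.61 − 12.8666 + 5 = 2.7434.
M₂ = 10.74 − 16.6289 + 5 = -0.8889.
L₁/L₂ = 10^(0.4(M₂ − M₁)) = 10^(0.4 × (-3.6323)) = 10^(-1.45292) = 0.035244.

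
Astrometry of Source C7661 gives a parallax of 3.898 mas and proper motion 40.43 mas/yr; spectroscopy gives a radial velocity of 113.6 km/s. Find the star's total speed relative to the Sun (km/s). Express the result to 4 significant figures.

123.8 km/s

d = 1/p = 1/0.003898″ = 256.54 pc.
μ = 40.43 mas/yr = 0.04043 ″/yr.
v_t = 4.740 μ d = 4.740 × 0.04043 × 256.54 = 49.163 km/s.
v = √(v_r² + v_t²) = √(113.6² + 49.163²) = √15322 = 123.78 km/s.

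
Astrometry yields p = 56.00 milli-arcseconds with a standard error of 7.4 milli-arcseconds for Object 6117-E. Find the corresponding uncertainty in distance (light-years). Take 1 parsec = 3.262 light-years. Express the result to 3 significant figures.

d = 1/p, so σ_d = σ_p / p².
σ_d = 0.00740 / (0.05600)² = 0.00740 / 0.003136 = 2.3597 pc = 2.3597 × 3.262 ly = 7.6973 ly.

7.70 ly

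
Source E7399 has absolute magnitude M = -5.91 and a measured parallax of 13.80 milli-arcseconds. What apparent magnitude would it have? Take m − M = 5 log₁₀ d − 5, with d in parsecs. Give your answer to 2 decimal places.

d = 1/p = 1/0.01380″ = 72.464 pc.
m − M = 5 log₁₀ d − 5 = 5 log₁₀(72.464) − 5 = 9.3006 − 5 = 4.3006.
m = M + (m − M) = -5.91 + 4.3006 = -1.61.

m = -1.61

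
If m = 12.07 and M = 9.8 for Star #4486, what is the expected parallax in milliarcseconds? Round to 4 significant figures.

35.16 mas

m − M = 12.07 − 9.8 = 2.27.
d = 10^((m−M)/5 + 1) = 10^1.454 = 28.445 pc.
p = 1/d = 1/28.445 = 0.035156 arcsec = 35.156 mas.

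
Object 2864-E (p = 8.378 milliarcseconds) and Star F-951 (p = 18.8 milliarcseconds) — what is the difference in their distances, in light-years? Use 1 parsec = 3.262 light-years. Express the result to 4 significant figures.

d_A = 1/0.008378″ = 119.36 pc; d_B = 1/0.01880″ = 53.191 pc.
|d_B − d_A| = |53.191 − 119.36| = 66.169 pc = 66.169 × 3.262 ly = 215.84 ly.

215.8 ly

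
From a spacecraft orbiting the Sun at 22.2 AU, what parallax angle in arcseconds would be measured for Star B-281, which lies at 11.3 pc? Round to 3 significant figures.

p (arcsec) = B (AU) / d (pc).
p = 22.2 / 11.3 = 1.9646 arcsec.

1.96 arcsec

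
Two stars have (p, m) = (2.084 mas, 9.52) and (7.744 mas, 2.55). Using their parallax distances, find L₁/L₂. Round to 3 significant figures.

L₁/L₂ = 0.0225

d₁ = 1/p₁ = 1/0.002084″ = 479.85 pc; d₂ = 1/p₂ = 1/0.007744″ = 129.13 pc.
M₁ = m₁ − 5 log₁₀ d₁ + 5 = 9.52 − 13.4055 + 5 = 1.1145.
M₂ = 2.55 − 10.5551 + 5 = -3.0051.
L₁/L₂ = 10^(0.4(M₂ − M₁)) = 10^(0.4 × (-4.1196)) = 10^(-1.64784) = 0.022499.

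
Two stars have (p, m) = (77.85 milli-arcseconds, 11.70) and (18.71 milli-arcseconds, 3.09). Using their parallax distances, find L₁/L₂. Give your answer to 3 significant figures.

L₁/L₂ = 2.08 × 10^-5

d₁ = 1/p₁ = 1/0.07785″ = 12.845 pc; d₂ = 1/p₂ = 1/0.01871″ = 53.447 pc.
M₁ = m₁ − 5 log₁₀ d₁ + 5 = 11.70 − 5.5437 + 5 = 11.1563.
M₂ = 3.09 − 8.6396 + 5 = -0.5496.
L₁/L₂ = 10^(0.4(M₂ − M₁)) = 10^(0.4 × (-11.7059)) = 10^(-4.68236) = 0.00002078.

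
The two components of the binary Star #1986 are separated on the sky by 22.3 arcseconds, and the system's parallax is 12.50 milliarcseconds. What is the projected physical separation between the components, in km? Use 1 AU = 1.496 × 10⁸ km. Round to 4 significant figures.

d = 1/p = 1/0.01250″ = 80 pc.
At distance d (pc), an angle of θ arcsec spans θ·d AU: s = 22.3 × 80 = 1784 AU.
= 1784 × 1.496 × 10⁸ km = 2.6689 × 10^11 km.

2.669 × 10^11 km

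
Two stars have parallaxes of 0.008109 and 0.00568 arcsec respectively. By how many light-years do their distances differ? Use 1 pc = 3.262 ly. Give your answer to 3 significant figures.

d_A = 1/0.008109″ = 123.32 pc; d_B = 1/0.005680″ = 176.06 pc.
|d_B − d_A| = |176.06 − 123.32| = 52.74 pc = 52.74 × 3.262 ly = 172.04 ly.

172 ly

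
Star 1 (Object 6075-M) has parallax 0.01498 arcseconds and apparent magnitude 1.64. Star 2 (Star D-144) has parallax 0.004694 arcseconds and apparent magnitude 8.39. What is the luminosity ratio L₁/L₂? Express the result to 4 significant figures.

d₁ = 1/p₁ = 1/0.01498″ = 66.756 pc; d₂ = 1/p₂ = 1/0.004694″ = 213.04 pc.
M₁ = m₁ − 5 log₁₀ d₁ + 5 = 1.64 − 9.1225 + 5 = -2.4825.
M₂ = 8.39 − 11.6423 + 5 = 1.7477.
L₁/L₂ = 10^(0.4(M₂ − M₁)) = 10^(0.4 × 4.2302) = 10^1.69208 = 49.213.

L₁/L₂ = 49.21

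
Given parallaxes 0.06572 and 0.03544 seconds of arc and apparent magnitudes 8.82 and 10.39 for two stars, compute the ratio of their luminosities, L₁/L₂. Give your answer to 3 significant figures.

L₁/L₂ = 1.23

d₁ = 1/p₁ = 1/0.06572″ = 15.216 pc; d₂ = 1/p₂ = 1/0.03544″ = 28.217 pc.
M₁ = m₁ − 5 log₁₀ d₁ + 5 = 8.82 − 5.9115 + 5 = 7.9085.
M₂ = 10.39 − 7.2526 + 5 = 8.1374.
L₁/L₂ = 10^(0.4(M₂ − M₁)) = 10^(0.4 × 0.2289) = 10^0.09156 = 1.2347.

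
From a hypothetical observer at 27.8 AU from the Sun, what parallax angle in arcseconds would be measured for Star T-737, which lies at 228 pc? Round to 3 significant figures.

p (arcsec) = B (AU) / d (pc).
p = 27.8 / 228 = 0.12193 arcsec.

0.122 arcsec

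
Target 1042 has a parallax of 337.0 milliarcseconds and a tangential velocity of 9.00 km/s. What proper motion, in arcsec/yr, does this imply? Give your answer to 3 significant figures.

d = 1/p = 1/0.3370″ = 2.9674 pc.
μ = v_t / (4.74 d) = 9.00 / (4.74 × 2.9674) = 9.00 / 14.065 = 0.63989 ″/yr.

0.640 arcsec/yr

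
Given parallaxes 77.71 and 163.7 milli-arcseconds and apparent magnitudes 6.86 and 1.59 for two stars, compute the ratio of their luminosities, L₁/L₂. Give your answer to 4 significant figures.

L₁/L₂ = 0.03461

d₁ = 1/p₁ = 1/0.07771″ = 12.868 pc; d₂ = 1/p₂ = 1/0.1637″ = 6.1087 pc.
M₁ = m₁ − 5 log₁₀ d₁ + 5 = 6.86 − 5.5476 + 5 = 6.3124.
M₂ = 1.59 − 3.9297 + 5 = 2.6603.
L₁/L₂ = 10^(0.4(M₂ − M₁)) = 10^(0.4 × (-3.6521)) = 10^(-1.46084) = 0.034607.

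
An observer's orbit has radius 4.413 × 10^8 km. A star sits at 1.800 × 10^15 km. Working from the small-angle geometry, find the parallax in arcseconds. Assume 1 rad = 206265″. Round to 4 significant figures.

0.05057 arcsec

θ ≈ B/d = (4.413 × 10^8) / (1.800 × 10^15) = 2.4517 × 10^-7 rad.
In arcseconds: 2.4517 × 10^-7 × 206265 = 0.05057″.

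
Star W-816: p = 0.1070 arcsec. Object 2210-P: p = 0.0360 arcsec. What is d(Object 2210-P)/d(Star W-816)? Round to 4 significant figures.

2.972

Since d = 1/p, d_B/d_A = p_A/p_B.
= 0.1070 / 0.0360 = 2.9722.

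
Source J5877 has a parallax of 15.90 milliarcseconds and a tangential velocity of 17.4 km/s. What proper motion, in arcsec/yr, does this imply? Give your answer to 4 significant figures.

0.05837 arcsec/yr

d = 1/p = 1/0.01590″ = 62.893 pc.
μ = v_t / (4.74 d) = 17.4 / (4.74 × 62.893) = 17.4 / 298.11 = 0.058368 ″/yr.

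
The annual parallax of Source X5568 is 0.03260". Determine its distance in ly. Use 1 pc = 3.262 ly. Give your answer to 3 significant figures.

d = 1/p = 1/0.03260 = 30.675 pc.
In light-years: 30.675 × 3.262 = 100.06 ly.

100 ly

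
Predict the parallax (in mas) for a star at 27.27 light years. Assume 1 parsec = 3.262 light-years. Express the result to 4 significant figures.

119.6 mas

d = 27.27 ly ÷ 3.262 = 8.3599 pc.
p = 1/d = 1/8.3599 = 0.11962 arcsec.
= 0.11962 × 1000 = 119.62 mas.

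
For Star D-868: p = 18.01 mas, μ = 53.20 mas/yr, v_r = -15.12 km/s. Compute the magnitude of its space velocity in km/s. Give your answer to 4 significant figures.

d = 1/p = 1/0.01801″ = 55.525 pc.
μ = 53.20 mas/yr = 0.05320 ″/yr.
v_t = 4.740 μ d = 4.740 × 0.05320 × 55.525 = 14.002 km/s.
v = √(v_r² + v_t²) = √((-15.12)² + 14.002²) = √424.67 = 20.608 km/s.

20.61 km/s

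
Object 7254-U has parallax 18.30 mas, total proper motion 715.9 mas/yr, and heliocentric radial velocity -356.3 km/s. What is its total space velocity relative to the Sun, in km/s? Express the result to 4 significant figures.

401.7 km/s

d = 1/p = 1/0.01830″ = 54.645 pc.
μ = 715.9 mas/yr = 0.7159 ″/yr.
v_t = 4.740 μ d = 4.740 × 0.7159 × 54.645 = 185.43 km/s.
v = √(v_r² + v_t²) = √((-356.3)² + 185.43²) = √161334 = 401.66 km/s.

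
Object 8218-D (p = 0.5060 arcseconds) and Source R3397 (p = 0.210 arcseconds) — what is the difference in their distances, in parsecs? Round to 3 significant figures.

2.79 pc

d_A = 1/0.5060″ = 1.9763 pc; d_B = 1/0.2100″ = 4.7619 pc.
|d_B − d_A| = |4.7619 − 1.9763| = 2.7856 pc.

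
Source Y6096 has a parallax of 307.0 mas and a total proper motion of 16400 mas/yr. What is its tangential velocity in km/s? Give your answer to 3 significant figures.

253 km/s

d = 1/p = 1/0.3070″ = 3.2573 pc.
μ = 16400 mas/yr = 16.4 ″/yr.
v_t = 4.74 × μ × d = 4.74 × 16.4 × 3.2573 = 253.21 km/s.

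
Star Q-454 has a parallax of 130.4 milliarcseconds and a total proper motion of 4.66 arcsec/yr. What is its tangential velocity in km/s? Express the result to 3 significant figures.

d = 1/p = 1/0.1304″ = 7.6687 pc.
v_t = 4.74 × μ × d = 4.74 × 4.66 × 7.6687 = 169.39 km/s.

169 km/s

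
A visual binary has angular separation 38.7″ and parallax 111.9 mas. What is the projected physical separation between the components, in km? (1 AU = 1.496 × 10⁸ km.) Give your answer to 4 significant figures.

5.174 × 10^10 km

d = 1/p = 1/0.1119″ = 8.9366 pc.
At distance d (pc), an angle of θ arcsec spans θ·d AU: s = 38.7 × 8.9366 = 345.85 AU.
= 345.85 × 1.496 × 10⁸ km = 5.1739 × 10^10 km.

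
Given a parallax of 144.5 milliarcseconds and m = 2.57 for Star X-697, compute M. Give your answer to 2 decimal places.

M = 3.37

d = 1/p = 1/0.1445″ = 6.9204 pc.
m − M = 5 log₁₀(6.9204) − 5 = 4.2007 − 5 = -0.7993.
M = m − (m − M) = 2.57 − (-0.7993) = 3.37.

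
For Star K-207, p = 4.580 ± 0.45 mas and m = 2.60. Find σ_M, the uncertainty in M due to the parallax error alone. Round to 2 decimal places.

σ_M = 0.21 mag

M = m − 5 log₁₀ d + 5 = m + 5 log₁₀ p + 5, so ∂M/∂p = 5/(p ln 10).
σ_M = (5/ln 10) · (σ_p/p) = 2.1715 × 0.45/4.580 = 2.1715 × 0.098253 = 0.21336.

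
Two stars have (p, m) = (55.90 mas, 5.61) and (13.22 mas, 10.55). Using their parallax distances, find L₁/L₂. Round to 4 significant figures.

d₁ = 1/p₁ = 1/0.05590″ = 17.889 pc; d₂ = 1/p₂ = 1/0.01322″ = 75.643 pc.
M₁ = m₁ − 5 log₁₀ d₁ + 5 = 5.61 − 6.2629 + 5 = 4.3471.
M₂ = 10.55 − 9.3938 + 5 = 6.1562.
L₁/L₂ = 10^(0.4(M₂ − M₁)) = 10^(0.4 × 1.8091) = 10^0.72364 = 5.2922.

L₁/L₂ = 5.292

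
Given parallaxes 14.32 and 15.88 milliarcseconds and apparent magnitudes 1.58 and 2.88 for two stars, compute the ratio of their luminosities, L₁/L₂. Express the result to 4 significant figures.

L₁/L₂ = 4.072

d₁ = 1/p₁ = 1/0.01432″ = 69.832 pc; d₂ = 1/p₂ = 1/0.01588″ = 62.972 pc.
M₁ = m₁ − 5 log₁₀ d₁ + 5 = 1.58 − 9.2203 + 5 = -2.6403.
M₂ = 2.88 − 8.9957 + 5 = -1.1157.
L₁/L₂ = 10^(0.4(M₂ − M₁)) = 10^(0.4 × 1.5246) = 10^0.60984 = 4.0723.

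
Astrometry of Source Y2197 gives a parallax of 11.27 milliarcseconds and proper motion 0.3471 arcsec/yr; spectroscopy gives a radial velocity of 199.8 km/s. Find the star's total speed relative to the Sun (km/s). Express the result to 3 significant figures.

d = 1/p = 1/0.01127″ = 88.731 pc.
v_t = 4.740 μ d = 4.740 × 0.3471 × 88.731 = 145.99 km/s.
v = √(v_r² + v_t²) = √(199.8² + 145.99²) = √61233.1 = 247.45 km/s.

247 km/s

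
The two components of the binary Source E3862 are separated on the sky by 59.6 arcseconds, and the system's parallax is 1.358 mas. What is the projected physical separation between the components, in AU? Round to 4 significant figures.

43890 AU

d = 1/p = 1/0.001358″ = 736.38 pc.
At distance d (pc), an angle of θ arcsec spans θ·d AU: s = 59.6 × 736.38 = 43888 AU.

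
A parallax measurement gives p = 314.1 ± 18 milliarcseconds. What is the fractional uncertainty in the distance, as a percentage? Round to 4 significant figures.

5.731%

For d = 1/p, |σ_d/d| = |σ_p/p|.
σ_p/p = 18 / 314.1 = 0.057307 = 5.7307%.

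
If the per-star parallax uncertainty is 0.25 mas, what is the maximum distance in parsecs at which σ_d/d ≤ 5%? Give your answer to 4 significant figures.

200.0 pc

σ_d/d = σ_p/p, so the condition is σ_p/p ≤ 0.05, i.e. p ≥ σ_p/0.05.
p_min = 0.25/0.05 = 5 mas = 0.005 arcsec.
d_max = 1/p_min = 1/0.005 = 200 pc.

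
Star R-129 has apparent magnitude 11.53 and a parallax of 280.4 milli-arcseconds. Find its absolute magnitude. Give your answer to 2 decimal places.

d = 1/p = 1/0.2804″ = 3.5663 pc.
m − M = 5 log₁₀(3.5663) − 5 = 2.7611 − 5 = -2.2389.
M = m − (m − M) = 11.53 − (-2.2389) = 13.77.

M = 13.77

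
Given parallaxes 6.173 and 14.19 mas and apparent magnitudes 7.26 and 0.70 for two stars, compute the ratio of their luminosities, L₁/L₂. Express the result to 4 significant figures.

d₁ = 1/p₁ = 1/0.006173″ = 162 pc; d₂ = 1/p₂ = 1/0.01419″ = 70.472 pc.
M₁ = m₁ − 5 log₁₀ d₁ + 5 = 7.26 − 11.0476 + 5 = 1.2124.
M₂ = 0.70 − 9.2401 + 5 = -3.5401.
L₁/L₂ = 10^(0.4(M₂ − M₁)) = 10^(0.4 × (-4.7525)) = 10^(-1.90100) = 0.01256.

L₁/L₂ = 0.01256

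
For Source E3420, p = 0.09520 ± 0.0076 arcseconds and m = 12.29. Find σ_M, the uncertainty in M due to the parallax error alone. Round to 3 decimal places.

M = m − 5 log₁₀ d + 5 = m + 5 log₁₀ p + 5, so ∂M/∂p = 5/(p ln 10).
σ_M = (5/ln 10) · (σ_p/p) = 2.1715 × 0.0076/0.09520 = 2.1715 × 0.079832 = 0.17336.

σ_M = 0.173 mag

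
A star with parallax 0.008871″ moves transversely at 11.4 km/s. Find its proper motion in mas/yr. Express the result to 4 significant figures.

d = 1/p = 1/0.008871″ = 112.73 pc.
μ = v_t / (4.74 d) = 11.4 / (4.74 × 112.73) = 11.4 / 534.34 = 0.021335 ″/yr = 21.335 mas/yr.

21.34 mas/yr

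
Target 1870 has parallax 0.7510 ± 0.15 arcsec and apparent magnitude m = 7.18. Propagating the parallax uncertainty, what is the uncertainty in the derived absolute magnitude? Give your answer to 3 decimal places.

M = m − 5 log₁₀ d + 5 = m + 5 log₁₀ p + 5, so ∂M/∂p = 5/(p ln 10).
σ_M = (5/ln 10) · (σ_p/p) = 2.1715 × 0.15/0.7510 = 2.1715 × 0.19973 = 0.43371.

σ_M = 0.434 mag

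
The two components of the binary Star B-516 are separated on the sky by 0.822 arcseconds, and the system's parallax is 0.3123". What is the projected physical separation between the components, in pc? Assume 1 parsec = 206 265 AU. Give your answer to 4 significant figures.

d = 1/p = 1/0.3123″ = 3.202 pc.
At distance d (pc), an angle of θ arcsec spans θ·d AU: s = 0.822 × 3.202 = 2.632 AU.
= 2.632 / 206265 = 1.2760 × 10^-5 pc.

1.276 × 10^-5 pc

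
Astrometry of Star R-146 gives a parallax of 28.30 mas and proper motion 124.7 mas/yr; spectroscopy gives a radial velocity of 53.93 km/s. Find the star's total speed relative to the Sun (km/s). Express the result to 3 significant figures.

57.8 km/s

d = 1/p = 1/0.02830″ = 35.336 pc.
μ = 124.7 mas/yr = 0.1247 ″/yr.
v_t = 4.740 μ d = 4.740 × 0.1247 × 35.336 = 20.886 km/s.
v = √(v_r² + v_t²) = √(53.93² + 20.886²) = √3344.67 = 57.833 km/s.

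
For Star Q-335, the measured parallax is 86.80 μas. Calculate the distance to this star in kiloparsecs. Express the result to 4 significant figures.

p = 86.80 μas = 0.00008680 arcsec.
d = 1/p = 1/0.00008680 = 11521 pc.
= 11.521 kpc.

11.52 kpc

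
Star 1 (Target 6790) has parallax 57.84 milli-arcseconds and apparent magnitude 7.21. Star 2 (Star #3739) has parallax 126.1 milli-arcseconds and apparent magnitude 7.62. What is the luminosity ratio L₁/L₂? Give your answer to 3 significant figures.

d₁ = 1/p₁ = 1/0.05784″ = 17.289 pc; d₂ = 1/p₂ = 1/0.1261″ = 7.9302 pc.
M₁ = m₁ − 5 log₁₀ d₁ + 5 = 7.21 − 6.1888 + 5 = 6.0212.
M₂ = 7.62 − 4.4964 + 5 = 8.1236.
L₁/L₂ = 10^(0.4(M₂ − M₁)) = 10^(0.4 × 2.1024) = 10^0.84096 = 6.9336.

L₁/L₂ = 6.93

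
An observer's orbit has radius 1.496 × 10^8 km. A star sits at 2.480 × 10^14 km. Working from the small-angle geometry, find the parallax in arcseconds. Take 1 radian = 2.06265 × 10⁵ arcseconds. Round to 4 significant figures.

0.1244 arcsec

θ ≈ B/d = (1.496 × 10^8) / (2.480 × 10^14) = 6.0323 × 10^-7 rad.
In arcseconds: 6.0323 × 10^-7 × 206265 = 0.12443″.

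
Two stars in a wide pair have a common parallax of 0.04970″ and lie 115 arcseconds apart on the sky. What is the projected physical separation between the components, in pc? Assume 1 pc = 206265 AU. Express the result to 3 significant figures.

0.0112 pc

d = 1/p = 1/0.04970″ = 20.121 pc.
At distance d (pc), an angle of θ arcsec spans θ·d AU: s = 115 × 20.121 = 2313.9 AU.
= 2313.9 / 206265 = 0.011218 pc.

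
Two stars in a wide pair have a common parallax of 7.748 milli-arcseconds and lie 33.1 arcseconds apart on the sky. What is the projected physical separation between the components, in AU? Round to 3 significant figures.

4270 AU

d = 1/p = 1/0.007748″ = 129.07 pc.
At distance d (pc), an angle of θ arcsec spans θ·d AU: s = 33.1 × 129.07 = 4272.2 AU.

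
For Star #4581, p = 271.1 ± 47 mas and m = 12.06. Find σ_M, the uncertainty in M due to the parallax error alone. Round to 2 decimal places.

σ_M = 0.38 mag

M = m − 5 log₁₀ d + 5 = m + 5 log₁₀ p + 5, so ∂M/∂p = 5/(p ln 10).
σ_M = (5/ln 10) · (σ_p/p) = 2.1715 × 47/271.1 = 2.1715 × 0.17337 = 0.37647.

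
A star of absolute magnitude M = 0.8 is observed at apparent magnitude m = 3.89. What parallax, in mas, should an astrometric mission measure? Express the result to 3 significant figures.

24.1 mas

m − M = 3.89 − 0.8 = 3.09.
d = 10^((m−M)/5 + 1) = 10^1.618 = 41.495 pc.
p = 1/d = 1/41.495 = 0.024099 arcsec = 24.099 mas.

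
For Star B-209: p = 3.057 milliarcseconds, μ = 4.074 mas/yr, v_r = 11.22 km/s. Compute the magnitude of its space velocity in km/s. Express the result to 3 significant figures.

12.9 km/s

d = 1/p = 1/0.003057″ = 327.12 pc.
μ = 4.074 mas/yr = 0.004074 ″/yr.
v_t = 4.740 μ d = 4.740 × 0.004074 × 327.12 = 6.3169 km/s.
v = √(v_r² + v_t²) = √(11.22² + 6.3169²) = √165.792 = 12.876 km/s.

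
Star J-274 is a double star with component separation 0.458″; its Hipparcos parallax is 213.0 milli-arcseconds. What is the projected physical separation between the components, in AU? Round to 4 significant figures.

2.150 AU

d = 1/p = 1/0.2130″ = 4.6948 pc.
At distance d (pc), an angle of θ arcsec spans θ·d AU: s = 0.458 × 4.6948 = 2.1502 AU.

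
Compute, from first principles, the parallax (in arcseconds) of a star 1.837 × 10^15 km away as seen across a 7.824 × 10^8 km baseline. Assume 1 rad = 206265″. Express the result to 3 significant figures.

0.0879 arcsec

θ ≈ B/d = (7.824 × 10^8) / (1.837 × 10^15) = 4.2591 × 10^-7 rad.
In arcseconds: 4.2591 × 10^-7 × 206265 = 0.08785″.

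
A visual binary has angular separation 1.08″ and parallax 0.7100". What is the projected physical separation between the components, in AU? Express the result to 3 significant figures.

d = 1/p = 1/0.7100″ = 1.4085 pc.
At distance d (pc), an angle of θ arcsec spans θ·d AU: s = 1.08 × 1.4085 = 1.5212 AU.

1.52 AU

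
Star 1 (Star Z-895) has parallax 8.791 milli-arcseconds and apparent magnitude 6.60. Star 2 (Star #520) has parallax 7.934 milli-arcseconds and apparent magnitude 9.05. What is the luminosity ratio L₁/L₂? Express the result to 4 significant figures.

d₁ = 1/p₁ = 1/0.008791″ = 113.75 pc; d₂ = 1/p₂ = 1/0.007934″ = 126.04 pc.
M₁ = m₁ − 5 log₁₀ d₁ + 5 = 6.60 − 10.2798 + 5 = 1.3202.
M₂ = 9.05 − 10.5025 + 5 = 3.5475.
L₁/L₂ = 10^(0.4(M₂ − M₁)) = 10^(0.4 × 2.2273) = 10^0.89092 = 7.7789.

L₁/L₂ = 7.779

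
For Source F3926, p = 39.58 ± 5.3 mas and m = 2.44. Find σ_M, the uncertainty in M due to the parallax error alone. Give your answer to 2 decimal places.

M = m − 5 log₁₀ d + 5 = m + 5 log₁₀ p + 5, so ∂M/∂p = 5/(p ln 10).
σ_M = (5/ln 10) · (σ_p/p) = 2.1715 × 5.3/39.58 = 2.1715 × 0.13391 = 0.29079.

σ_M = 0.29 mag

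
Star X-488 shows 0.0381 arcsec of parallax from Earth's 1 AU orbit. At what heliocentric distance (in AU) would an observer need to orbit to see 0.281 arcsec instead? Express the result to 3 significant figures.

Parallax scales linearly with baseline: p ∝ B, so B = p_target / p_Earth × 1 AU.
B = 0.281 / 0.0381 = 7.3753 AU.

7.38 AU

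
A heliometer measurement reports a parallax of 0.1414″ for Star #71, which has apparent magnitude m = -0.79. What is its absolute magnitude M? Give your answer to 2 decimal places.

M = -0.04

d = 1/p = 1/0.1414″ = 7.0721 pc.
m − M = 5 log₁₀(7.0721) − 5 = 4.2477 − 5 = -0.7523.
M = m − (m − M) = -0.79 − (-0.7523) = -0.04.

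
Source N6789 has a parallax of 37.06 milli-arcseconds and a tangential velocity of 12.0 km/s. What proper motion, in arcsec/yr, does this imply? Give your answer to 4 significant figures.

d = 1/p = 1/0.03706″ = 26.983 pc.
μ = v_t / (4.74 d) = 12.0 / (4.74 × 26.983) = 12.0 / 127.9 = 0.093823 ″/yr.

0.09382 arcsec/yr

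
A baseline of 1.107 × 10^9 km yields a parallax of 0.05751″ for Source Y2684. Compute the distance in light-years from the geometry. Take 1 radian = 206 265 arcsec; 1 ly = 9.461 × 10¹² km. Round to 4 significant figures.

419.7 ly

θ = 0.05751″ = 0.05751/206265 = 2.7882 × 10^-7 rad.
d = B/θ = (1.107 × 10^9) / (2.7882 × 10^-7) = 3.9703 × 10^15 km = (3.9703 × 10^15) / (9.461 × 10^12) ly = 419.65 ly.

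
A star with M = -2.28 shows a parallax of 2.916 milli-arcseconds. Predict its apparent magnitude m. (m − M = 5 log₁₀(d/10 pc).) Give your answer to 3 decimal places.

d = 1/p = 1/0.002916″ = 342.94 pc.
m − M = 5 log₁₀ d − 5 = 5 log₁₀(342.94) − 5 = 12.6761 − 5 = 7.6761.
m = M + (m − M) = -2.28 + 7.6761 = 5.396.

m = 5.396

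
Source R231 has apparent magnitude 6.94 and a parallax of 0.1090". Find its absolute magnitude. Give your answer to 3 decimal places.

M = 7.127

d = 1/p = 1/0.1090″ = 9.1743 pc.
m − M = 5 log₁₀(9.1743) − 5 = 4.8129 − 5 = -0.1871.
M = m − (m − M) = 6.94 − (-0.1871) = 7.127.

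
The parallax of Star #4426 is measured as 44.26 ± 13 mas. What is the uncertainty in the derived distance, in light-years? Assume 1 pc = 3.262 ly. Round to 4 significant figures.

d = 1/p, so σ_d = σ_p / p².
σ_d = 0.0130 / (0.04426)² = 0.0130 / 0.0019589 = 6.6364 pc = 6.6364 × 3.262 ly = 21.648 ly.

21.65 ly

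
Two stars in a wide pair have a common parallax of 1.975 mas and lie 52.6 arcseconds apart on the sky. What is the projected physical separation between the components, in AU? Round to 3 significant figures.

d = 1/p = 1/0.001975″ = 506.33 pc.
At distance d (pc), an angle of θ arcsec spans θ·d AU: s = 52.6 × 506.33 = 26633 AU.

26600 AU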